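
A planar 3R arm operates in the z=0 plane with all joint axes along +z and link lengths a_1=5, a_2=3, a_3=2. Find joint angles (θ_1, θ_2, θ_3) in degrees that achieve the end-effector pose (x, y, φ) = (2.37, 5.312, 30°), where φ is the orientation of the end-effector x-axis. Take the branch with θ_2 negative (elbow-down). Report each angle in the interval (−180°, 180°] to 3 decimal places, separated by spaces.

118.171 -119.999 31.828

wrist centre = target − a_3·(cos φ, sin φ) = (0.6379, 4.3120)
cos θ_2 = (19.0003−5²−3²)/(2·5·3) = -0.5000; θ_2 = -119.9993° (elbow-down)
β = atan2(4.3120,0.6379) = 81.5843°; ψ = atan2(-2.5981,3.5000) = -36.5867°
θ_1 = β − ψ = 118.1710°
θ_3 = φ − θ_1 − θ_2 = 31.8283° (wrapped to (-180°,180°])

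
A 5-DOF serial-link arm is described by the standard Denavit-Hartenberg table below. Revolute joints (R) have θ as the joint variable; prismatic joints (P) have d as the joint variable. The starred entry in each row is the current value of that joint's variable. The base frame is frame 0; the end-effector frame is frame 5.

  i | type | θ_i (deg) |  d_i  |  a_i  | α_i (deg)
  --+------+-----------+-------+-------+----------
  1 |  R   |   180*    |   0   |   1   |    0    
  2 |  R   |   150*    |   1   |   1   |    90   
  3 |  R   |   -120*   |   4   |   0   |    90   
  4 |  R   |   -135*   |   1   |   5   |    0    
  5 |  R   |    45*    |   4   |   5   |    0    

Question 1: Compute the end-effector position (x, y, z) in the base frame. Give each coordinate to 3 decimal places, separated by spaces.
-0.085 4.709 6.562

after link 1: o_1 = (-1.0000, 0.0000, 0.0000)
after link 2: o_2 = (-0.1340, -0.5000, 1.0000)
after link 3: o_3 = (-2.1340, -3.9641, 1.0000)
after link 4: o_4 = (0.4147, -1.3531, 4.5619)
after link 5: o_5 = (-0.0853, 4.7091, 6.5619)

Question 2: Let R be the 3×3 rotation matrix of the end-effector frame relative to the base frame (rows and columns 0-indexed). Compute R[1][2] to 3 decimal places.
End-effector z-axis (col 2 of R) = (-0.7500,0.4330,0.5000)
R[1][2] = 0.4330

0.433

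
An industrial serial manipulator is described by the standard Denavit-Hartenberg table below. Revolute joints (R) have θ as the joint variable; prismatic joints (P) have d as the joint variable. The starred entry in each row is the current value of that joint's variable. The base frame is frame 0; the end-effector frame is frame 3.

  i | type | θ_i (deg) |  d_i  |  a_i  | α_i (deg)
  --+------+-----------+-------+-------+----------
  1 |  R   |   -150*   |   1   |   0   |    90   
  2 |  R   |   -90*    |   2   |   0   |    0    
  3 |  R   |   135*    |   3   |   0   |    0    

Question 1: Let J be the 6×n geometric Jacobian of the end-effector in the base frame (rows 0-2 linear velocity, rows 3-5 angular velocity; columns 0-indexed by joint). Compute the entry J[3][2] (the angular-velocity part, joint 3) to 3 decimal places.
-0.500

axis z_2 = (-0.5000,0.8660,0.0000); lever o_n−o_2 = (-1.5000,2.5981,0.0000)
cross product → J_v[:, 2] = (0.0000,0.0000,0.0000)
J_ω[:, 2] = z_2
entry J[3][2] = -0.5000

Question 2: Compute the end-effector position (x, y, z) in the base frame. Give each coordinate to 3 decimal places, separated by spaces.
-2.500 4.330 1.000

after link 1: o_1 = (0.0000, 0.0000, 1.0000)
after link 2: o_2 = (-1.0000, 1.7321, 1.0000)
after link 3: o_3 = (-2.5000, 4.3301, 1.0000)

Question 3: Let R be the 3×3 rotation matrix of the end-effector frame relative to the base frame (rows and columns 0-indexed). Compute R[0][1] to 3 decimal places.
End-effector y-axis (col 1 of R) = (0.6124,0.3536,0.7071)
R[0][1] = 0.6124

0.612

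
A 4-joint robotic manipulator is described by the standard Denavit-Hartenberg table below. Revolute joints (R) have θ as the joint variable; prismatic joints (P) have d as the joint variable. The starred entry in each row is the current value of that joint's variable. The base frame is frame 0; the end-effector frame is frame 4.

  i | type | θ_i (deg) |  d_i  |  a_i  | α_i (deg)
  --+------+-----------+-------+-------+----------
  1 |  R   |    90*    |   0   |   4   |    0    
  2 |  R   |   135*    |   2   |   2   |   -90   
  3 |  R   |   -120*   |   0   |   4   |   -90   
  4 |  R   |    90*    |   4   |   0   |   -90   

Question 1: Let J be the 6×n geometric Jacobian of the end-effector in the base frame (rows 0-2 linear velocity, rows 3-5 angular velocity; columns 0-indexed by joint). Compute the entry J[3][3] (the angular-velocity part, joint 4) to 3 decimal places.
-0.612

axis z_3 = (-0.6124,-0.6124,0.5000); lever o_n−o_3 = (-2.4495,-2.4495,2.0000)
cross product → J_v[:, 3] = (0.0000,0.0000,0.0000)
J_ω[:, 3] = z_3
entry J[3][3] = -0.6124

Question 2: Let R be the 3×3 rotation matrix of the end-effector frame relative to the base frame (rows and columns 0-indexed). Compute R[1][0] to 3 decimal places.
0.707

End-effector x-axis (col 0 of R) = (-0.7071,0.7071,0.0000)
R[1][0] = 0.7071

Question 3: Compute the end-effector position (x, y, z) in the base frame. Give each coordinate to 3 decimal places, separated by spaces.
-2.449 1.551 7.464

after link 1: o_1 = (0.0000, 4.0000, 0.0000)
after link 2: o_2 = (-1.4142, 2.5858, 2.0000)
after link 3: o_3 = (-0.0000, 4.0000, 5.4641)
after link 4: o_4 = (-2.4495, 1.5505, 7.4641)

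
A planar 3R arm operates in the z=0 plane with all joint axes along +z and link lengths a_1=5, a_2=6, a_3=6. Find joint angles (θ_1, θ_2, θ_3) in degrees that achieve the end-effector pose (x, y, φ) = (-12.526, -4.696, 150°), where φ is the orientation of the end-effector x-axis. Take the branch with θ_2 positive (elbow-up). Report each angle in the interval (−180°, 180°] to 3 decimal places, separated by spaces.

-150.006 30.012 -90.006

wrist centre = target − a_3·(cos φ, sin φ) = (-7.3298, -7.6960)
cos θ_2 = (112.9551−5²−6²)/(2·5·6) = 0.8659; θ_2 = 30.0123° (elbow-up)
β = atan2(-7.6960,-7.3298) = -133.6041°; ψ = atan2(3.0011,10.1955) = 16.4021°
θ_1 = β − ψ = -150.0062°
θ_3 = φ − θ_1 − θ_2 = -90.0061° (wrapped to (-180°,180°])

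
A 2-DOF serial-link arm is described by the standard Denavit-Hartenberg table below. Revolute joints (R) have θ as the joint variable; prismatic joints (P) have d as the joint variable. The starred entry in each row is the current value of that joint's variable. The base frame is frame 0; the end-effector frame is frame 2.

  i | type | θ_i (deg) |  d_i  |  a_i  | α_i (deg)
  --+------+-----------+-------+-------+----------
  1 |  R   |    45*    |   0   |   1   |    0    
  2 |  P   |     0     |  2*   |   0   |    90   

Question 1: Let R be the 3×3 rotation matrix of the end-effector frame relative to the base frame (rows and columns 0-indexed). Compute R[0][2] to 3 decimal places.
0.707

End-effector z-axis (col 2 of R) = (0.7071,-0.7071,0.0000)
R[0][2] = 0.7071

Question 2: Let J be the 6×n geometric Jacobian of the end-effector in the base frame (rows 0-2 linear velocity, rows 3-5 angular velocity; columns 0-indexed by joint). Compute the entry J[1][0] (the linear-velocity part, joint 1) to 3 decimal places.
axis z_0 = ẑ; lever o_n−o_0 = (0.7071,0.7071,2.0000)
cross product → J_v[:, 0] = (-0.7071,0.7071,0.0000)
J_ω[:, 0] = z_0
entry J[1][0] = 0.7071

0.707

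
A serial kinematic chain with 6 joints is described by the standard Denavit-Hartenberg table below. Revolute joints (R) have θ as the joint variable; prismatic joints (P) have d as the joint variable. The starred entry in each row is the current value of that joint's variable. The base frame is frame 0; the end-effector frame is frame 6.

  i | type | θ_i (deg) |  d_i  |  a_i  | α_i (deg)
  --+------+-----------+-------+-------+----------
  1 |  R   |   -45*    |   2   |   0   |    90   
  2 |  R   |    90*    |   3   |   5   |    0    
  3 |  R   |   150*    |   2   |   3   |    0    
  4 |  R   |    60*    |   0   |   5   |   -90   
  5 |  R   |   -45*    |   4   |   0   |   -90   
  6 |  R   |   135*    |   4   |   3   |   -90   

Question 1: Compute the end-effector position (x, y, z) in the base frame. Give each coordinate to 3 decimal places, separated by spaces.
after link 1: o_1 = (0.0000, 0.0000, 2.0000)
after link 2: o_2 = (-2.1213, -2.1213, 7.0000)
after link 3: o_3 = (-4.5962, -2.4749, 4.4019)
after link 4: o_4 = (-2.8284, -4.2426, 0.0718)
after link 5: o_5 = (-0.3789, -6.6921, 2.0718)
after link 6: o_6 = (1.8524, -2.8021, -0.1393)

1.852 -2.802 -0.139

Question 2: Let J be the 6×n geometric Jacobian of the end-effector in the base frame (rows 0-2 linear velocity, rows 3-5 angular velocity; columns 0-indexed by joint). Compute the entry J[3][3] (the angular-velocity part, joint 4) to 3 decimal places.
axis z_3 = (-0.7071,-0.7071,0.0000); lever o_n−o_3 = (6.4485,-0.3272,-4.5412)
cross product → J_v[:, 3] = (3.2111,-3.2111,4.7912)
J_ω[:, 3] = z_3
entry J[3][3] = -0.7071

-0.707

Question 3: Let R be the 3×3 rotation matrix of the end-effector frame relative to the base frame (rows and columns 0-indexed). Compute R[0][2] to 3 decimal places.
End-effector z-axis (col 2 of R) = (0.6098,0.0973,0.7866)
R[0][2] = 0.6098

0.610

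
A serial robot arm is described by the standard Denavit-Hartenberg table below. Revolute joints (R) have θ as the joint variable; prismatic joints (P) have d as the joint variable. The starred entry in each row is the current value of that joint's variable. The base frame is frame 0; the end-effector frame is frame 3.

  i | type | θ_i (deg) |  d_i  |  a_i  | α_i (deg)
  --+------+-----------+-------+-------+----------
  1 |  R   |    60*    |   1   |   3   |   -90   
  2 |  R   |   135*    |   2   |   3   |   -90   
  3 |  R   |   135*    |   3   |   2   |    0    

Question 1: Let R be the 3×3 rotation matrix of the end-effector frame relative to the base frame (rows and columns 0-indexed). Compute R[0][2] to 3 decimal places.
End-effector z-axis (col 2 of R) = (-0.3536,-0.6124,0.7071)
R[0][2] = -0.3536

-0.354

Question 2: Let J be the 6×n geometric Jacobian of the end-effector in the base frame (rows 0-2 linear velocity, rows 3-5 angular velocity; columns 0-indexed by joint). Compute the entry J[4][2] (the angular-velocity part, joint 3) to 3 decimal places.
-0.612

axis z_2 = (-0.3536,-0.6124,0.7071); lever o_n−o_2 = (0.6641,-1.6782,3.1213)
cross product → J_v[:, 2] = (-0.7247,1.5731,1.0000)
J_ω[:, 2] = z_2
entry J[4][2] = -0.6124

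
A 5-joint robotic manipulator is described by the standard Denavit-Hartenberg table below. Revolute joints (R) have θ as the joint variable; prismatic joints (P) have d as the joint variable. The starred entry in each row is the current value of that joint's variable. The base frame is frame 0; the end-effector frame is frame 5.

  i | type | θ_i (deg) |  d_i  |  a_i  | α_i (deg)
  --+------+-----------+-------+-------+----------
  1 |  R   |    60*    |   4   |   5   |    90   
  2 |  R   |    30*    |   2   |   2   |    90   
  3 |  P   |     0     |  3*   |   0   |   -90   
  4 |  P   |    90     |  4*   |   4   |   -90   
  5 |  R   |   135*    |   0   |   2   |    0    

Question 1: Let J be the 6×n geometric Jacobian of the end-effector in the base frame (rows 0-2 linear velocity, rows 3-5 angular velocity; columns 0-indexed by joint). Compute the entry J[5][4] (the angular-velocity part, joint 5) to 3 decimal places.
axis z_4 = (-0.4330,-0.7500,-0.5000); lever o_n−o_4 = (-0.8712,1.3195,-1.2247)
cross product → J_v[:, 4] = (1.5783,-0.0947,-1.2247)
J_ω[:, 4] = z_4
entry J[5][4] = -0.5000

-0.500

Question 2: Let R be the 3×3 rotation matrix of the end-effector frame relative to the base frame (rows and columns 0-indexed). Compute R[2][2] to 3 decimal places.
-0.500

End-effector z-axis (col 2 of R) = (-0.4330,-0.7500,-0.5000)
R[2][2] = -0.5000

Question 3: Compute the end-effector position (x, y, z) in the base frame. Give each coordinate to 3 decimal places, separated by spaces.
after link 1: o_1 = (2.5000, 4.3301, 4.0000)
after link 2: o_2 = (5.0981, 4.8301, 5.0000)
after link 3: o_3 = (5.8481, 6.1292, 2.4019)
after link 4: o_4 = (8.3122, 2.3971, 5.8660)
after link 5: o_5 = (7.4410, 3.7166, 4.6413)

7.441 3.717 4.641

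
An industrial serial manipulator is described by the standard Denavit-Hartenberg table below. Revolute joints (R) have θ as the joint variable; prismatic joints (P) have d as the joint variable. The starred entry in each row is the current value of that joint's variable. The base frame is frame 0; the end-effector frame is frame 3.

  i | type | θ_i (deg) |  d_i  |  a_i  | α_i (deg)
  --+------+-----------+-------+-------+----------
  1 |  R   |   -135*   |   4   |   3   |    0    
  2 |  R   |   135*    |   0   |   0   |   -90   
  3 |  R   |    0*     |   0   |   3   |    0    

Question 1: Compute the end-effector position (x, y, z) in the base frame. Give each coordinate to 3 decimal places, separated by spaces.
0.879 -2.121 4.000

after link 1: o_1 = (-2.1213, -2.1213, 4.0000)
after link 2: o_2 = (-2.1213, -2.1213, 4.0000)
after link 3: o_3 = (0.8787, -2.1213, 4.0000)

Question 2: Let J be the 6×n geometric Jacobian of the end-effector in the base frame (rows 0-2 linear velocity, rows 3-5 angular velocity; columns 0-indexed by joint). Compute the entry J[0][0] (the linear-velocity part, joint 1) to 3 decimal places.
axis z_0 = ẑ; lever o_n−o_0 = (0.8787,-2.1213,4.0000)
cross product → J_v[:, 0] = (2.1213,0.8787,-0.0000)
J_ω[:, 0] = z_0
entry J[0][0] = 2.1213

2.121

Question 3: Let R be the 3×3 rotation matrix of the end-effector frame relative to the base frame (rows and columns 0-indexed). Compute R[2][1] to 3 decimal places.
End-effector y-axis (col 1 of R) = (0.0000,0.0000,-1.0000)
R[2][1] = -1.0000

-1.000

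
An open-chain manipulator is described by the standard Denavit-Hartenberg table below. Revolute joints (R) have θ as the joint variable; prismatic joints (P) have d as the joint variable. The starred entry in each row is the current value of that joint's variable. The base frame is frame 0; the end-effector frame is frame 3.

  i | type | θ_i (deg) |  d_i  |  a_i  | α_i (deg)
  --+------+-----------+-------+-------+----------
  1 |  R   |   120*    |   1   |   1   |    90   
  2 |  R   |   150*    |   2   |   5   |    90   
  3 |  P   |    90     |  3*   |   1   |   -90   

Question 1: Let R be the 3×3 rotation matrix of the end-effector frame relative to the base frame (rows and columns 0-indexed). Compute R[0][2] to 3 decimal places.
End-effector z-axis (col 2 of R) = (-0.4330,0.7500,-0.5000)
R[0][2] = -0.4330

-0.433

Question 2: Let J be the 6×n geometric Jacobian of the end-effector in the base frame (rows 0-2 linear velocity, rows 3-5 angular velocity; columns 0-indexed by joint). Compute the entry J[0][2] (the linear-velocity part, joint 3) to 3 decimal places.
-0.250

prismatic axis z_2 = (-0.2500,0.4330,0.8660)
J_v[:, 2] = z_2; J_ω[:, 2] = (0,0,0)
entry J[0][2] = -0.2500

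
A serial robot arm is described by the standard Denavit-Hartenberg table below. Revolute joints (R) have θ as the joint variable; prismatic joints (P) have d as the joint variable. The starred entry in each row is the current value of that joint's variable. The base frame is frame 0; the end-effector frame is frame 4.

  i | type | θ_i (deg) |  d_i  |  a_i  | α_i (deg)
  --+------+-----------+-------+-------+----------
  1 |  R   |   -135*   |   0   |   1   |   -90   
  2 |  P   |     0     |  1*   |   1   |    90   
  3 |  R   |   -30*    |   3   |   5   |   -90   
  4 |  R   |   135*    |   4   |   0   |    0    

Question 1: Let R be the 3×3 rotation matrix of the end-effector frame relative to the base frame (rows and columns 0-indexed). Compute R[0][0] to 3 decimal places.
End-effector x-axis (col 0 of R) = (0.6830,0.1830,-0.7071)
R[0][0] = 0.6830

0.683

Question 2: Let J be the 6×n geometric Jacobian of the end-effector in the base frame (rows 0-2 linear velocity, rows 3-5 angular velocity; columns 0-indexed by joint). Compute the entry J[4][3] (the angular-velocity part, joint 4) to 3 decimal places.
axis z_3 = (0.2588,-0.9659,0.0000); lever o_n−o_3 = (1.0353,-3.8637,0.0000)
cross product → J_v[:, 3] = (-0.0000,-0.0000,0.0000)
J_ω[:, 3] = z_3
entry J[4][3] = -0.9659

-0.966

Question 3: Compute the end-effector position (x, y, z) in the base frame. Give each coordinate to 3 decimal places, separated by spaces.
after link 1: o_1 = (-0.7071, -0.7071, 0.0000)
after link 2: o_2 = (-0.7071, -2.1213, 0.0000)
after link 3: o_3 = (-5.5367, -3.4154, 3.0000)
after link 4: o_4 = (-4.5015, -7.2791, 3.0000)

-4.501 -7.279 3.000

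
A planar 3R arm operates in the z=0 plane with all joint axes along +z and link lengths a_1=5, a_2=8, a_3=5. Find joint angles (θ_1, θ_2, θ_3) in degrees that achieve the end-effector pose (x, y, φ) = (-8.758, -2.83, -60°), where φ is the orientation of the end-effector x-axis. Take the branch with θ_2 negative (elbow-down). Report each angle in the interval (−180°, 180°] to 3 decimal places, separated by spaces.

wrist centre = target − a_3·(cos φ, sin φ) = (-11.2580, 1.5001)
cos θ_2 = (128.9929−5²−8²)/(2·5·8) = 0.4999; θ_2 = -60.0058° (elbow-down)
β = atan2(1.5001,-11.2580) = 172.4101°; ψ = atan2(-6.9286,8.9993) = -37.5929°
θ_1 = β − ψ = 210.0029°
θ_3 = φ − θ_1 − θ_2 = 150.0029° (wrapped to (-180°,180°])

-149.997 -60.006 150.003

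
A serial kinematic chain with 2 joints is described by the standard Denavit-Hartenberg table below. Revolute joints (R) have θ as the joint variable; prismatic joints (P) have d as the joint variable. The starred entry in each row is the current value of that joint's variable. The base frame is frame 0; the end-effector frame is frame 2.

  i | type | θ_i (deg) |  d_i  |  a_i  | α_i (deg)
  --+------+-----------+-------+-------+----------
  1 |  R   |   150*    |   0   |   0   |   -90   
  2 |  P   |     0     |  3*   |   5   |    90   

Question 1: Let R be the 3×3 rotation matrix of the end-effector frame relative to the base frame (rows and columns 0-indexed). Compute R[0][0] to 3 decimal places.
End-effector x-axis (col 0 of R) = (-0.8660,0.5000,0.0000)
R[0][0] = -0.8660

-0.866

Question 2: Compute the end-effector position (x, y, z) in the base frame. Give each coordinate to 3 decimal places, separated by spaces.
after link 1: o_1 = (0.0000, 0.0000, 0.0000)
after link 2: o_2 = (-5.8301, -0.0981, 0.0000)

-5.830 -0.098 0.000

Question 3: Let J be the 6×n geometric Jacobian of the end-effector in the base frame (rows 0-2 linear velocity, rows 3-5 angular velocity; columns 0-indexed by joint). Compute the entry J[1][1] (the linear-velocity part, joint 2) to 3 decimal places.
prismatic axis z_1 = (-0.5000,-0.8660,0.0000)
J_v[:, 1] = z_1; J_ω[:, 1] = (0,0,0)
entry J[1][1] = -0.8660

-0.866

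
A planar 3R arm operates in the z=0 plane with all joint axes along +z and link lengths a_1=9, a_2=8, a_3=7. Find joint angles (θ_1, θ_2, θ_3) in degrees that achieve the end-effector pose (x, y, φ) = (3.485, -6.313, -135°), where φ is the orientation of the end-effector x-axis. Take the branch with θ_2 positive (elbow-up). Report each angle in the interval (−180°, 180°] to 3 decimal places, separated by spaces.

wrist centre = target − a_3·(cos φ, sin φ) = (8.4347, -1.3633)
cos θ_2 = (73.0034−9²−8²)/(2·9·8) = -0.5000; θ_2 = 119.9984° (elbow-up)
β = atan2(-1.3633,8.4347) = -9.1809°; ψ = atan2(6.9283,5.0002) = 54.1819°
θ_1 = β − ψ = -63.3628°
θ_3 = φ − θ_1 − θ_2 = 168.3644° (wrapped to (-180°,180°])

-63.363 119.998 168.364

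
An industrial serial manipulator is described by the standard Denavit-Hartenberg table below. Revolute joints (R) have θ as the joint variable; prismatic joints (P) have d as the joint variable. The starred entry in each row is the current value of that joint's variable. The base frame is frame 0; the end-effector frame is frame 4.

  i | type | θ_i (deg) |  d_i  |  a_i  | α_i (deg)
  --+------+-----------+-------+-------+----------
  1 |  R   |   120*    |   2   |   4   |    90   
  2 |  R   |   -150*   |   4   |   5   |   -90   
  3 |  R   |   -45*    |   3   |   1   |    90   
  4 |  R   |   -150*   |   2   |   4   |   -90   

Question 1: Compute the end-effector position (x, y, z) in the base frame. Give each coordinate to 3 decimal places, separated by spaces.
1.728 4.350 0.212

after link 1: o_1 = (-2.0000, 3.4641, 2.0000)
after link 2: o_2 = (3.6292, 1.7141, -0.5000)
after link 3: o_3 = (3.7977, 2.8364, -3.4516)
after link 4: o_4 = (1.7281, 4.3505, 0.2123)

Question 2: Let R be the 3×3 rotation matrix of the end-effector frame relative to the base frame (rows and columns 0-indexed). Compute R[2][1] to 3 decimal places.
-0.354

End-effector y-axis (col 1 of R) = (-0.3062,-0.8839,-0.3536)
R[2][1] = -0.3536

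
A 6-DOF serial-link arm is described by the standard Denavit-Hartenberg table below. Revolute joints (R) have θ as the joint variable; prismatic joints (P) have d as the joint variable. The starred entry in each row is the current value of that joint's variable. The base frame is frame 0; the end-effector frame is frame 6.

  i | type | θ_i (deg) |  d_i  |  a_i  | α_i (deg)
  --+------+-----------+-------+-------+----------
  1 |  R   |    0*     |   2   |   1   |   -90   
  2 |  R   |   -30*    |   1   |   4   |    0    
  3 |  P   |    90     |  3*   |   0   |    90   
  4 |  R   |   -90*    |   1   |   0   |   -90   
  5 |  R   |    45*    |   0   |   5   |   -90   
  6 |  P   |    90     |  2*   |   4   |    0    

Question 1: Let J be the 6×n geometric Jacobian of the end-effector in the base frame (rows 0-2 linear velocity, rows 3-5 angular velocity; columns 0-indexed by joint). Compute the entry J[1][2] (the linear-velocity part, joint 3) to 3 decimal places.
1.000

prismatic axis z_2 = (0.0000,1.0000,0.0000)
J_v[:, 2] = z_2; J_ω[:, 2] = (0,0,0)
entry J[1][2] = 1.0000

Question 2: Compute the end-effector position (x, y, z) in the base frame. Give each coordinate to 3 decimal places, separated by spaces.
-0.956 1.879 5.489

after link 1: o_1 = (1.0000, 0.0000, 2.0000)
after link 2: o_2 = (4.4641, 1.0000, 4.0000)
after link 3: o_3 = (4.4641, 4.0000, 4.0000)
after link 4: o_4 = (5.3301, 4.0000, 4.5000)
after link 5: o_5 = (2.2683, 0.4645, 2.7322)
after link 6: o_6 = (-0.9565, 1.8787, 5.4892)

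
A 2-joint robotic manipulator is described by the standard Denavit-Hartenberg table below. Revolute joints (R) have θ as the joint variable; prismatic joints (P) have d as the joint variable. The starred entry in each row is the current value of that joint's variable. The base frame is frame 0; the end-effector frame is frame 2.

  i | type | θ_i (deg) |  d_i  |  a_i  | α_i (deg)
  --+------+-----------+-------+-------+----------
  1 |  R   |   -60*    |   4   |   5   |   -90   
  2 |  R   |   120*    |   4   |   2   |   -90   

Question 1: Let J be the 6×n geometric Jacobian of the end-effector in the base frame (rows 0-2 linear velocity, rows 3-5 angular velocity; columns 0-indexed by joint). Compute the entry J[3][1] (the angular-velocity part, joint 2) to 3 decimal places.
axis z_1 = (0.8660,0.5000,0.0000); lever o_n−o_1 = (2.9641,2.8660,-1.7321)
cross product → J_v[:, 1] = (-0.8660,1.5000,1.0000)
J_ω[:, 1] = z_1
entry J[3][1] = 0.8660

0.866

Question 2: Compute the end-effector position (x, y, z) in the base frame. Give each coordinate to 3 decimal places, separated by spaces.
5.464 -1.464 2.268

after link 1: o_1 = (2.5000, -4.3301, 4.0000)
after link 2: o_2 = (5.4641, -1.4641, 2.2679)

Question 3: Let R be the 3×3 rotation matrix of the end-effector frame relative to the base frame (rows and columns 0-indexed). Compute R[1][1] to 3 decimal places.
End-effector y-axis (col 1 of R) = (-0.8660,-0.5000,-0.0000)
R[1][1] = -0.5000

-0.500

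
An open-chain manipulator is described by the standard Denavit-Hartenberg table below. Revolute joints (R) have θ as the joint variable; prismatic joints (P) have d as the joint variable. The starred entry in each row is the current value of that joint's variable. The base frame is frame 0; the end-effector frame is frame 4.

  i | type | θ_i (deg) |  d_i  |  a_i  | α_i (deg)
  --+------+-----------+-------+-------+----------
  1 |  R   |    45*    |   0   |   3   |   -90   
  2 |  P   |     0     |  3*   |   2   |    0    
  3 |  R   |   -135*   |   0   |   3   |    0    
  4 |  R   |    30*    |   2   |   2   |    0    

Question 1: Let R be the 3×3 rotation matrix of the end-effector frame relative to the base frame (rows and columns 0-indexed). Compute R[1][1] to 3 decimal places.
0.683

End-effector y-axis (col 1 of R) = (0.6830,0.6830,0.2588)
R[1][1] = 0.6830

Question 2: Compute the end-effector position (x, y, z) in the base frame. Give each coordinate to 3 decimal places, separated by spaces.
after link 1: o_1 = (2.1213, 2.1213, 0.0000)
after link 2: o_2 = (1.4142, 5.6569, 0.0000)
after link 3: o_3 = (-0.0858, 4.1569, 2.1213)
after link 4: o_4 = (-1.8660, 5.2050, 4.0532)

-1.866 5.205 4.053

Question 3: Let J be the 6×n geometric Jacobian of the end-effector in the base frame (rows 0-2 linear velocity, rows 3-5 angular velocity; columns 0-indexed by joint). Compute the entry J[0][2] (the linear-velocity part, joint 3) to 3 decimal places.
axis z_2 = (-0.7071,0.7071,0.0000); lever o_n−o_2 = (-3.2802,-0.4518,4.0532)
cross product → J_v[:, 2] = (2.8660,2.8660,2.6390)
J_ω[:, 2] = z_2
entry J[0][2] = 2.8660

2.866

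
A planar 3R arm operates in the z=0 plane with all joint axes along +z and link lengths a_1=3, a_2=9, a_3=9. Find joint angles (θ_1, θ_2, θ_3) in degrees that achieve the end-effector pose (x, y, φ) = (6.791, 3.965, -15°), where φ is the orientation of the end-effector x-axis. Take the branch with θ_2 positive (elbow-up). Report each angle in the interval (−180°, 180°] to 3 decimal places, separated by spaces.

wrist centre = target − a_3·(cos φ, sin φ) = (-1.9023, 6.2944)
cos θ_2 = (43.2380−3²−9²)/(2·3·9) = -0.8660; θ_2 = 149.9929° (elbow-up)
β = atan2(6.2944,-1.9023) = 106.8163°; ψ = atan2(4.5010,-4.7937) = 136.8037°
θ_1 = β − ψ = -29.9875°
θ_3 = φ − θ_1 − θ_2 = -135.0054° (wrapped to (-180°,180°])

-29.987 149.993 -135.005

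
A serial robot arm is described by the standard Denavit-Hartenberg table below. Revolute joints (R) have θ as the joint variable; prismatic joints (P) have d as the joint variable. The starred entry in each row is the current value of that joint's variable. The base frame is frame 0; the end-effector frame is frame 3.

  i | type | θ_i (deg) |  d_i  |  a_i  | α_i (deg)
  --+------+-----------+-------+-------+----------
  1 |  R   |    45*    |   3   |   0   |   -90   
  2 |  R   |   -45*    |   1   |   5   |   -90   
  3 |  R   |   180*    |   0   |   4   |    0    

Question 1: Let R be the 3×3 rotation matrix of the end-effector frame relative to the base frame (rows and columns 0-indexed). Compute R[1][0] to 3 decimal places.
-0.500

End-effector x-axis (col 0 of R) = (-0.5000,-0.5000,-0.7071)
R[1][0] = -0.5000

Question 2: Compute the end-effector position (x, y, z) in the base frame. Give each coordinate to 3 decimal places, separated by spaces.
after link 1: o_1 = (0.0000, 0.0000, 3.0000)
after link 2: o_2 = (1.7929, 3.2071, 6.5355)
after link 3: o_3 = (-0.2071, 1.2071, 3.7071)

-0.207 1.207 3.707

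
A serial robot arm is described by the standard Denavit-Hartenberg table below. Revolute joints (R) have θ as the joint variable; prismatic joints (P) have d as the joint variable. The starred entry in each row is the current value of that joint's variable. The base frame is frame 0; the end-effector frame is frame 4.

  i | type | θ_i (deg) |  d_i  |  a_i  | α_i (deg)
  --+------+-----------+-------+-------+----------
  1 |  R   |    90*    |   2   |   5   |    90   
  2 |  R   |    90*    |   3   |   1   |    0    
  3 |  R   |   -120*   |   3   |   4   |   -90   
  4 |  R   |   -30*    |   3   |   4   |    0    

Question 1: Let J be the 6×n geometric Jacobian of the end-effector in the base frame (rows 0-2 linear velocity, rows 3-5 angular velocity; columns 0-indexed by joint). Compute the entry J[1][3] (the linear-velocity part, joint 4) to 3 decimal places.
axis z_3 = (0.0000,0.5000,0.8660); lever o_n−o_3 = (2.0000,4.5000,0.8660)
cross product → J_v[:, 3] = (-3.4641,1.7321,-1.0000)
J_ω[:, 3] = z_3
entry J[1][3] = 1.7321

1.732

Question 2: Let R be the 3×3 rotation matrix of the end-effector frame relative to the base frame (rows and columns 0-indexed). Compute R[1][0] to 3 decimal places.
0.750

End-effector x-axis (col 0 of R) = (0.5000,0.7500,-0.4330)
R[1][0] = 0.7500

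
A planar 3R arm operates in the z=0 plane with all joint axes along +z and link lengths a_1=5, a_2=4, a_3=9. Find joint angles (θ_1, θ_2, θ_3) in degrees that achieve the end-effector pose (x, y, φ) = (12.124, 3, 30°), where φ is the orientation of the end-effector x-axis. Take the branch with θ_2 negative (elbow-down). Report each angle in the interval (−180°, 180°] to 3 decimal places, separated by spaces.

wrist centre = target − a_3·(cos φ, sin φ) = (4.3298, -1.5000)
cos θ_2 = (20.9969−5²−4²)/(2·5·4) = -0.5001; θ_2 = -120.0051° (elbow-down)
β = atan2(-1.5000,4.3298) = -19.1081°; ψ = atan2(-3.4639,2.9997) = -49.1081°
θ_1 = β − ψ = 30.0000°
θ_3 = φ − θ_1 − θ_2 = 120.0051° (wrapped to (-180°,180°])

30.000 -120.005 120.005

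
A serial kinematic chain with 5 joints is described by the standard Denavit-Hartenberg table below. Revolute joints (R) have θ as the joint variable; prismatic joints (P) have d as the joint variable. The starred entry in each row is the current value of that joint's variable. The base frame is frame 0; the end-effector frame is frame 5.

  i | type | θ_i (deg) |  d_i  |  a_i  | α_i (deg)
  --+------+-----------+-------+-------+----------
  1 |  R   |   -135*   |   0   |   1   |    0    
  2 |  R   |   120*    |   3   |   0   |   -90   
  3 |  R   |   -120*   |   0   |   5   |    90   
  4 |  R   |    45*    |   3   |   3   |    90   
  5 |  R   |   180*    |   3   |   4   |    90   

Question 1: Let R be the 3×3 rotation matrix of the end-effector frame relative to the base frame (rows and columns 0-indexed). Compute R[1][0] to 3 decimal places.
End-effector x-axis (col 0 of R) = (0.1585,-0.7745,-0.6124)
R[1][0] = -0.7745

-0.775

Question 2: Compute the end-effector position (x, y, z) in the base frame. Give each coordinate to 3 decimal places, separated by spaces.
after link 1: o_1 = (-0.7071, -0.7071, 0.0000)
after link 2: o_2 = (-0.7071, -0.7071, 3.0000)
after link 3: o_3 = (-3.1219, -0.0601, 7.3301)
after link 4: o_4 = (-6.1070, 2.9359, 7.6672)
after link 5: o_5 = (-7.0465, -1.9367, 7.0549)

-7.047 -1.937 7.055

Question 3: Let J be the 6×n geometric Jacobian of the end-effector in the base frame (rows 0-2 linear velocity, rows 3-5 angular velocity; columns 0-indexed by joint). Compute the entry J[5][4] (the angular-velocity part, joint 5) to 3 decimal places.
0.612

axis z_4 = (-0.5245,-0.5915,0.6124); lever o_n−o_4 = (-0.9396,-4.8726,-0.6124)
cross product → J_v[:, 4] = (3.3461,-0.8966,2.0000)
J_ω[:, 4] = z_4
entry J[5][4] = 0.6124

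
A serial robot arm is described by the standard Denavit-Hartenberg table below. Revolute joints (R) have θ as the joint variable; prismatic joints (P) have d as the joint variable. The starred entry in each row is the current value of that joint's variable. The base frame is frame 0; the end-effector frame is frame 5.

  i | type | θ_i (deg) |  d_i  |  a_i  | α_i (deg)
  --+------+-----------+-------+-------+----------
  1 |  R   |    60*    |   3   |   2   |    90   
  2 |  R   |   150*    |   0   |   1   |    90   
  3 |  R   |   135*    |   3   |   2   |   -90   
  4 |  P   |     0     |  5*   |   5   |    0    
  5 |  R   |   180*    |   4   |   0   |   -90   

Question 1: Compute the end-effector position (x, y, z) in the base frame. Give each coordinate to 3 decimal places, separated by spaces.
4.991 11.473 0.441

after link 1: o_1 = (1.0000, 1.7321, 3.0000)
after link 2: o_2 = (0.5670, 0.9821, 3.5000)
after link 3: o_3 = (3.1541, 2.6346, 5.3910)
after link 4: o_4 = (6.2160, 7.9379, 1.8554)
after link 5: o_5 = (4.9912, 11.4735, 0.4412)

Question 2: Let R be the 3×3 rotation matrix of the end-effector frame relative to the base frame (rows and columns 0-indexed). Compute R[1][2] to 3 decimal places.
End-effector z-axis (col 2 of R) = (0.2500,0.4330,0.8660)
R[1][2] = 0.4330

0.433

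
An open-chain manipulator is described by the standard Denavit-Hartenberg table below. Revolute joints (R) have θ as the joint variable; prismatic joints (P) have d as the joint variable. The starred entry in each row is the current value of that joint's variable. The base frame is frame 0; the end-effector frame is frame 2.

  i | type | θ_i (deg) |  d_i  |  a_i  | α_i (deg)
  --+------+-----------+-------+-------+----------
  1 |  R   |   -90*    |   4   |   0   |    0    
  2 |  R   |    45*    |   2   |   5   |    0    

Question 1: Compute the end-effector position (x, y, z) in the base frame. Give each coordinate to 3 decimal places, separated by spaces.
after link 1: o_1 = (0.0000, 0.0000, 4.0000)
after link 2: o_2 = (3.5355, -3.5355, 6.0000)

3.536 -3.536 6.000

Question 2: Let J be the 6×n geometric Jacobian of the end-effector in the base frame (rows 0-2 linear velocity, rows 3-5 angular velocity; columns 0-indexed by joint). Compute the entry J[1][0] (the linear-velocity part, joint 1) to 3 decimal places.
axis z_0 = ẑ; lever o_n−o_0 = (3.5355,-3.5355,6.0000)
cross product → J_v[:, 0] = (3.5355,3.5355,-0.0000)
J_ω[:, 0] = z_0
entry J[1][0] = 3.5355

3.536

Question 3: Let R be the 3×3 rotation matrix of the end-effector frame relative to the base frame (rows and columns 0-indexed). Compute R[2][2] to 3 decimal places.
End-effector z-axis (col 2 of R) = (0.0000,0.0000,1.0000)
R[2][2] = 1.0000

1.000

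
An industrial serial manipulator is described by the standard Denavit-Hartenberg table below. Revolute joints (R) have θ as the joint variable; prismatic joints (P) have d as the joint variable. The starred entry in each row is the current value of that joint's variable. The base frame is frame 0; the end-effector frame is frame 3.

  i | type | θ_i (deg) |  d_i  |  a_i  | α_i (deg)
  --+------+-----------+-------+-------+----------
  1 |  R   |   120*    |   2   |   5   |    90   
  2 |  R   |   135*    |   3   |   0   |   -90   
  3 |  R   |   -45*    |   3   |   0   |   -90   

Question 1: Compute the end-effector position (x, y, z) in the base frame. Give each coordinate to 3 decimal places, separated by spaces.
1.159 3.993 -0.121

after link 1: o_1 = (-2.5000, 4.3301, 2.0000)
after link 2: o_2 = (0.0981, 5.8301, 2.0000)
after link 3: o_3 = (1.1587, 3.9930, -0.1213)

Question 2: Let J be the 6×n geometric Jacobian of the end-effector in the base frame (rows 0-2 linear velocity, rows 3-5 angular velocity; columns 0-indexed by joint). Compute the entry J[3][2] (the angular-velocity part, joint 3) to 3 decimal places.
0.354

axis z_2 = (0.3536,-0.6124,-0.7071); lever o_n−o_2 = (1.0607,-1.8371,-2.1213)
cross product → J_v[:, 2] = (0.0000,0.0000,0.0000)
J_ω[:, 2] = z_2
entry J[3][2] = 0.3536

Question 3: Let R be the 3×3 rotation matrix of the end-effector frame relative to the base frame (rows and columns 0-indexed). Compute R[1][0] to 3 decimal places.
-0.079

End-effector x-axis (col 0 of R) = (0.8624,-0.0795,0.5000)
R[1][0] = -0.0795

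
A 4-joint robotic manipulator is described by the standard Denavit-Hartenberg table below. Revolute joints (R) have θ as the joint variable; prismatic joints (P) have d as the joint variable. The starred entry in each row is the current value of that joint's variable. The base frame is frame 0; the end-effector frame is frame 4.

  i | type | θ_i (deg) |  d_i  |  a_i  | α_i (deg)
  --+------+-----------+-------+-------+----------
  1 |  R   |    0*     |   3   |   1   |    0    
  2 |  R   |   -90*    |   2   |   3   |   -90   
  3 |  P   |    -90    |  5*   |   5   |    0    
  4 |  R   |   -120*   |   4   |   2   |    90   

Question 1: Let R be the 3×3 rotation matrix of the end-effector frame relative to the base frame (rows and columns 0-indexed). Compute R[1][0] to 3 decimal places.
End-effector x-axis (col 0 of R) = (-0.0000,0.8660,-0.5000)
R[1][0] = 0.8660

0.866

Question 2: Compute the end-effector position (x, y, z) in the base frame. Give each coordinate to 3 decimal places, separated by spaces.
after link 1: o_1 = (1.0000, 0.0000, 3.0000)
after link 2: o_2 = (1.0000, -3.0000, 5.0000)
after link 3: o_3 = (6.0000, -3.0000, 10.0000)
after link 4: o_4 = (10.0000, -1.2679, 9.0000)

10.000 -1.268 9.000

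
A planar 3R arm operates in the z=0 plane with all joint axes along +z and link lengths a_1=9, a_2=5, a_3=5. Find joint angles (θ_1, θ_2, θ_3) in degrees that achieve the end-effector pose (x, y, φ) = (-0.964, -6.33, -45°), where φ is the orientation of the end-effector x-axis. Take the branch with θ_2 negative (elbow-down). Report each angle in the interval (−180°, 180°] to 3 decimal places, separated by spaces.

wrist centre = target − a_3·(cos φ, sin φ) = (-4.4995, -2.7945)
cos θ_2 = (28.0548−9²−5²)/(2·9·5) = -0.8661; θ_2 = -150.0037° (elbow-down)
β = atan2(-2.7945,-4.4995) = -148.1574°; ψ = atan2(-2.4997,4.6697) = -28.1604°
θ_1 = β − ψ = -119.9970°
θ_3 = φ − θ_1 − θ_2 = -134.9994° (wrapped to (-180°,180°])

-119.997 -150.004 -134.999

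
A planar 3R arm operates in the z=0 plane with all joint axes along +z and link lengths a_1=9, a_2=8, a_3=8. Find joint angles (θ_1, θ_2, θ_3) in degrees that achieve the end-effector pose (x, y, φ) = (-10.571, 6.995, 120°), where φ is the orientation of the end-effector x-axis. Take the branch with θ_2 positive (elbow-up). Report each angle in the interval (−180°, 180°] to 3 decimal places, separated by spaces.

120.001 134.997 -134.998

wrist centre = target − a_3·(cos φ, sin φ) = (-6.5710, 0.0668)
cos θ_2 = (43.1825−9²−8²)/(2·9·8) = -0.7071; θ_2 = 134.9967° (elbow-up)
β = atan2(0.0668,-6.5710) = 179.4176°; ψ = atan2(5.6572,3.3435) = 59.4163°
θ_1 = β − ψ = 120.0013°
θ_3 = φ − θ_1 − θ_2 = -134.9980° (wrapped to (-180°,180°])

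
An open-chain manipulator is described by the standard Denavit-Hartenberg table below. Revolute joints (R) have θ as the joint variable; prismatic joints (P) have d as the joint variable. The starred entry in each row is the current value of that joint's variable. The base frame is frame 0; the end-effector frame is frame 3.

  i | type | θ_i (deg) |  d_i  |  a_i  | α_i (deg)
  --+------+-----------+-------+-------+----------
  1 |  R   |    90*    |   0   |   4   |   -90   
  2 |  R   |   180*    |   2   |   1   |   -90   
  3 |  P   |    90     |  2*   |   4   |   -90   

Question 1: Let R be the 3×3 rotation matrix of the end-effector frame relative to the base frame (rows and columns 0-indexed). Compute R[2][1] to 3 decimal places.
End-effector y-axis (col 1 of R) = (0.0000,0.0000,-1.0000)
R[2][1] = -1.0000

-1.000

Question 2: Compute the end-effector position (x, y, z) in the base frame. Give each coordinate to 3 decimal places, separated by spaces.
2.000 3.000 2.000

after link 1: o_1 = (0.0000, 4.0000, 0.0000)
after link 2: o_2 = (-2.0000, 3.0000, 0.0000)
after link 3: o_3 = (2.0000, 3.0000, 2.0000)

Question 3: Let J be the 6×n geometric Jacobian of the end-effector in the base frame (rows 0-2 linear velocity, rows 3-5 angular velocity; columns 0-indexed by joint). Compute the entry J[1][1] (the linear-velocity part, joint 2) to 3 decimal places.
2.000

axis z_1 = (-1.0000,0.0000,0.0000); lever o_n−o_1 = (2.0000,-1.0000,2.0000)
cross product → J_v[:, 1] = (0.0000,2.0000,1.0000)
J_ω[:, 1] = z_1
entry J[1][1] = 2.0000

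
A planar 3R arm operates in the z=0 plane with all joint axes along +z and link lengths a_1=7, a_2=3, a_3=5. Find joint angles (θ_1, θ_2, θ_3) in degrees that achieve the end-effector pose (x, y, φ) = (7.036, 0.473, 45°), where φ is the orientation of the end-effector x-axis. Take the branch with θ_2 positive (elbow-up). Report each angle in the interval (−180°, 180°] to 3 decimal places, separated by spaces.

wrist centre = target − a_3·(cos φ, sin φ) = (3.5005, -3.0625)
cos θ_2 = (21.6324−7²−3²)/(2·7·3) = -0.8659; θ_2 = 149.9852° (elbow-up)
β = atan2(-3.0625,3.5005) = -41.1825°; ψ = atan2(1.5007,4.4023) = 18.8234°
θ_1 = β − ψ = -60.0058°
θ_3 = φ − θ_1 − θ_2 = -44.9793° (wrapped to (-180°,180°])

-60.006 149.985 -44.979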